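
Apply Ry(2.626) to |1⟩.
-0.967|0⟩ + 0.255|1⟩

Ry(2.626) = [[cos(θ/2), −sin(θ/2)], [sin(θ/2), cos(θ/2)]]; θ = 2.626, cos(θ/2) ≈ 0.25495, sin(θ/2) ≈ 0.966954.
With a = amp(|0⟩) = 0 and b = amp(|1⟩) = 1:
new amp(|0⟩) = (0.25495)·a + (-0.966954)·b = -0.967
new amp(|1⟩) = (0.966954)·a + (0.25495)·b = 0.255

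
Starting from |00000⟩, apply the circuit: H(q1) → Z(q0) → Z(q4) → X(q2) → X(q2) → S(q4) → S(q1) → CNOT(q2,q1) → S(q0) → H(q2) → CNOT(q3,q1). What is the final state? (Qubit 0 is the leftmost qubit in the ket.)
1/2|00000⟩ + 1/2|00100⟩ + (1/2)i|01000⟩ + (1/2)i|01100⟩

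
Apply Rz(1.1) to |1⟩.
(0.8525 + 0.5227i)|1⟩

Rz(1.1) = [[e^(−iθ/2), 0], [0, e^(iθ/2)]] with e^(±iθ/2) = cos(θ/2) ± i·sin(θ/2); θ = 1.1, cos(θ/2) ≈ 0.852525, sin(θ/2) ≈ 0.522687.
With a = amp(|0⟩) = 0 and b = amp(|1⟩) = 1:
new amp(|0⟩) = (0.852525 - 0.522687i)·a = 0
new amp(|1⟩) = (0.852525 + 0.522687i)·b = (0.8525 + 0.5227i)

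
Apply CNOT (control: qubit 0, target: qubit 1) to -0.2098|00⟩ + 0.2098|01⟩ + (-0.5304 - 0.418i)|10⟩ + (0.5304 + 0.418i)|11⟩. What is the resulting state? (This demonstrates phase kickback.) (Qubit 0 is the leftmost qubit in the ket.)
-0.2098|00⟩ + 0.2098|01⟩ + (0.5304 + 0.418i)|10⟩ + (-0.5304 - 0.418i)|11⟩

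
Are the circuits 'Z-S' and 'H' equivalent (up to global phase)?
No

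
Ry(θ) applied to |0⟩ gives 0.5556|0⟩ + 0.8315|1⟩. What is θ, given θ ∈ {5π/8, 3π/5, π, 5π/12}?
5π/8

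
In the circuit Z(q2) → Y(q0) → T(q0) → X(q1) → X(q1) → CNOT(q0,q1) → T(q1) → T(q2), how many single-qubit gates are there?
7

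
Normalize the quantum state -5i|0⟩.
-i|0⟩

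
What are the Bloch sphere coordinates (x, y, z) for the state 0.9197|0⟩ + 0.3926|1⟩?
(0.7221, 0, 0.6917)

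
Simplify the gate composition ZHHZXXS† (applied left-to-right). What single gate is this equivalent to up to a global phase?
S†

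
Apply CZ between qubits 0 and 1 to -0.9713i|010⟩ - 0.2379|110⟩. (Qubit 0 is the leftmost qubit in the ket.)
-0.9713i|010⟩ + 0.2379|110⟩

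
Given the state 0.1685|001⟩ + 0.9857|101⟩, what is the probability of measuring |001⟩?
0.02839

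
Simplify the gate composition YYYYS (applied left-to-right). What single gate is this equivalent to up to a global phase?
S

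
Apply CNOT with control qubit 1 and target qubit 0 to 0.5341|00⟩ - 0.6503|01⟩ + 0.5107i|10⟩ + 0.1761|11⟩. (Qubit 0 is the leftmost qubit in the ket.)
0.5341|00⟩ + 0.1761|01⟩ + 0.5107i|10⟩ - 0.6503|11⟩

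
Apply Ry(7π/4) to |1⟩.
-0.3827|0⟩ - 0.9239|1⟩

Ry(7π/4) = [[cos(θ/2), −sin(θ/2)], [sin(θ/2), cos(θ/2)]]; θ = 7π/4, cos(θ/2) ≈ -0.92388, sin(θ/2) ≈ 0.382683.
With a = amp(|0⟩) = 0 and b = amp(|1⟩) = 1:
new amp(|0⟩) = (-0.92388)·a + (-0.382683)·b = -0.3827
new amp(|1⟩) = (0.382683)·a + (-0.92388)·b = -0.9239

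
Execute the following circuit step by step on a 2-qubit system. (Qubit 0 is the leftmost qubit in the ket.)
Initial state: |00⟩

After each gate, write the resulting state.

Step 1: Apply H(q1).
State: 1/√2|00⟩ + 1/√2|01⟩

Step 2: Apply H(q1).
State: |00⟩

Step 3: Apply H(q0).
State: 1/√2|00⟩ + 1/√2|10⟩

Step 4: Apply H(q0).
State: |00⟩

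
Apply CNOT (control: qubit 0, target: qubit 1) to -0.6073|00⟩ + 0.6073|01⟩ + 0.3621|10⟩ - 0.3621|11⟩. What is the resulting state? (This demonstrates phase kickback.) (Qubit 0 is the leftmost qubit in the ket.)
-0.6073|00⟩ + 0.6073|01⟩ - 0.3621|10⟩ + 0.3621|11⟩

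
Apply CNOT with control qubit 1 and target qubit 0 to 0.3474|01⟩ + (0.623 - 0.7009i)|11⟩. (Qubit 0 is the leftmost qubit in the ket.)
(0.623 - 0.7009i)|01⟩ + 0.3474|11⟩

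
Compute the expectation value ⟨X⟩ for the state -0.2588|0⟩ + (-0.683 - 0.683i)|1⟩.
0.3535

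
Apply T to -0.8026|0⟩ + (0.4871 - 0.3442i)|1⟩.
-0.8026|0⟩ + (0.5878 + 0.101i)|1⟩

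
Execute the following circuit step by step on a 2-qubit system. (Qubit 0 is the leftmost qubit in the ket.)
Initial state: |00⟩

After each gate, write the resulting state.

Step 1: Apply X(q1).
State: |01⟩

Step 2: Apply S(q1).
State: i|01⟩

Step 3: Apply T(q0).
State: i|01⟩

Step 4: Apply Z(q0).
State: i|01⟩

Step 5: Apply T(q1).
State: (-1/√2 + (1/√2)i)|01⟩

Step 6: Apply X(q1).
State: (-1/√2 + (1/√2)i)|00⟩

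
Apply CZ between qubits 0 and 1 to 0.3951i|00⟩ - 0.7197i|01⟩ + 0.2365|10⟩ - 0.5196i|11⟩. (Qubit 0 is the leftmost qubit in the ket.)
0.3951i|00⟩ - 0.7197i|01⟩ + 0.2365|10⟩ + 0.5196i|11⟩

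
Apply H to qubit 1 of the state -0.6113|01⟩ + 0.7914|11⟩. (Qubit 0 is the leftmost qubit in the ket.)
-0.4323|00⟩ + 0.4323|01⟩ + 0.5596|10⟩ - 0.5596|11⟩

H on qubit 1 mixes each pair of kets that differ only in qubit 1: amplitudes (a, b) of (|…0…⟩, |…1…⟩) become ((a + b)/√2, (a − b)/√2). Kets absent from the input have amplitude 0.
(|00⟩, |01⟩): (a, b) = (0, -0.6113) → (-0.4323, 0.4323)
(|10⟩, |11⟩): (a, b) = (0, 0.7914) → (0.5596, -0.5596)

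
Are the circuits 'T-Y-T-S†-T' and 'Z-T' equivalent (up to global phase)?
No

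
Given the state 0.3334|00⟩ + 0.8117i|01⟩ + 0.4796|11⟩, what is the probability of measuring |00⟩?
0.1112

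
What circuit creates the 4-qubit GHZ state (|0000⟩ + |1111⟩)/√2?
H(q0) → CNOT(q0,q1) → CNOT(q0,q2) → CNOT(q0,q3)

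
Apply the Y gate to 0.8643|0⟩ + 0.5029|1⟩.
-0.5029i|0⟩ + 0.8643i|1⟩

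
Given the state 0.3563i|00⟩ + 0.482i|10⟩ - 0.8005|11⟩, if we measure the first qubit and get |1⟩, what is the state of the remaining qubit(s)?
0.5158i|0⟩ - 0.8567|1⟩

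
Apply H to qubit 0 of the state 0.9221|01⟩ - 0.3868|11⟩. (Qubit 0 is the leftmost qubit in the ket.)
0.3785|01⟩ + 0.9255|11⟩

H on qubit 0 mixes each pair of kets that differ only in qubit 0: amplitudes (a, b) of (|…0…⟩, |…1…⟩) become ((a + b)/√2, (a − b)/√2). Kets absent from the input have amplitude 0.
(|01⟩, |11⟩): (a, b) = (0.9221, -0.3868) → (0.3785, 0.9255)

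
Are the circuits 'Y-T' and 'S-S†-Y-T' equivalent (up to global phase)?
Yes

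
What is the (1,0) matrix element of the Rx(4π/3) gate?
-0.866i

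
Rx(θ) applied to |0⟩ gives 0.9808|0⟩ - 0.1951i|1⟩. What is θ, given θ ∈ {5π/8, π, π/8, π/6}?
π/8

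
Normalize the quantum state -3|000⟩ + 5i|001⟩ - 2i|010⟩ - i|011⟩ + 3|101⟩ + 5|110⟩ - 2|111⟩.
-0.3419|000⟩ + 0.5698i|001⟩ - 0.2279i|010⟩ - 0.114i|011⟩ + 0.3419|101⟩ + 0.5698|110⟩ - 0.2279|111⟩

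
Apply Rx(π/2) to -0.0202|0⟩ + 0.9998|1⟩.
(-0.01428 - 0.707i)|0⟩ + (0.707 + 0.01428i)|1⟩

Rx(π/2) = [[cos(θ/2), −i·sin(θ/2)], [−i·sin(θ/2), cos(θ/2)]]; θ = π/2, cos(θ/2) ≈ 0.707107, sin(θ/2) ≈ 0.707107.
With a = amp(|0⟩) = -0.0202 and b = amp(|1⟩) = 0.9998:
new amp(|0⟩) = (0.707107)·a + (-0.707107i)·b = (-0.01428 - 0.707i)
new amp(|1⟩) = (-0.707107i)·a + (0.707107)·b = (0.707 + 0.01428i)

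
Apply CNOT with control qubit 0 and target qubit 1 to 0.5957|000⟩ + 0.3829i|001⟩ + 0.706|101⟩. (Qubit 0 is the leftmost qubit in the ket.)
0.5957|000⟩ + 0.3829i|001⟩ + 0.706|111⟩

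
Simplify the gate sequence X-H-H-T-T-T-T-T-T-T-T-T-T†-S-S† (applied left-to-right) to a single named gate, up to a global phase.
X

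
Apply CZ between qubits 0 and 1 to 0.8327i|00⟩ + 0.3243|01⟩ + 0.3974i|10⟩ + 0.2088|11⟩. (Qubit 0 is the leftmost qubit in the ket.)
0.8327i|00⟩ + 0.3243|01⟩ + 0.3974i|10⟩ - 0.2088|11⟩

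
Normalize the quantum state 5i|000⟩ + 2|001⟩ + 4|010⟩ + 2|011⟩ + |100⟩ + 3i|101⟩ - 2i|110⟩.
0.6299i|000⟩ + 0.252|001⟩ + 0.504|010⟩ + 0.252|011⟩ + 0.126|100⟩ + (1/√7)i|101⟩ - 0.252i|110⟩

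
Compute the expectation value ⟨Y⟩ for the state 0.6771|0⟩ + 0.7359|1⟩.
0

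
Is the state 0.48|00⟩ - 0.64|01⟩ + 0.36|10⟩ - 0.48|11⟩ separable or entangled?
Separable

Writing the state as a|00⟩ + b|01⟩ + c|10⟩ + d|11⟩, it is a product state iff ad − bc = 0.
Here (a, b, c, d) = (0.48, -0.64, 0.36, -0.48): ad − bc = (0.48)(-0.48) − (-0.64)(0.36) = 0, so the state is separable.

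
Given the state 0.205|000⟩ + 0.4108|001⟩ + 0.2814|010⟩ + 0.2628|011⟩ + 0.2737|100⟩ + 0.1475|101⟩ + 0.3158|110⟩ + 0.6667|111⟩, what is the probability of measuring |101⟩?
0.02176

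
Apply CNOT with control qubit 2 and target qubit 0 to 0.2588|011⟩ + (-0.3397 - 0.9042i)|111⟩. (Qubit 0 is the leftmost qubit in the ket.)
(-0.3397 - 0.9042i)|011⟩ + 0.2588|111⟩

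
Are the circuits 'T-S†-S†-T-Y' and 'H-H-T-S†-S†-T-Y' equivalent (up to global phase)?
Yes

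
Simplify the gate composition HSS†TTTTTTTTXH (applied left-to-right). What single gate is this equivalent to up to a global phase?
Z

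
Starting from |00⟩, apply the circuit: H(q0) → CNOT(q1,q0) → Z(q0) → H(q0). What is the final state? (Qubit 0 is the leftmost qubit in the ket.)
|10⟩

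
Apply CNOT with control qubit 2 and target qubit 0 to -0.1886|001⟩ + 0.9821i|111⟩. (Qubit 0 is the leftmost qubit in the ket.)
0.9821i|011⟩ - 0.1886|101⟩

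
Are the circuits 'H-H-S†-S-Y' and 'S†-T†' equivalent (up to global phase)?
No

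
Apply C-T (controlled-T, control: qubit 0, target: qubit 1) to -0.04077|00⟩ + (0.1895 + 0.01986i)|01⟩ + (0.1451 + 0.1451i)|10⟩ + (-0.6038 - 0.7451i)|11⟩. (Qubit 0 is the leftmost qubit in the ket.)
-0.04077|00⟩ + (0.1895 + 0.01986i)|01⟩ + (0.1451 + 0.1451i)|10⟩ + (0.09991 - 0.9538i)|11⟩

C-T leaves the control-|0⟩ kets |00⟩, |01⟩ unchanged and applies T to qubit 1 on the control-|1⟩ pair (|10⟩, |11⟩).
T = [[1, 0], [0, (1/√2 + (1/√2)i)]].
With a = amp(|10⟩) = (0.1451 + 0.1451i) and b = amp(|11⟩) = (-0.6038 - 0.7451i):
new amp(|10⟩) = (1)·a = (0.1451 + 0.1451i)
new amp(|11⟩) = (1/√2 + (1/√2)i)·b = (0.09991 - 0.9538i)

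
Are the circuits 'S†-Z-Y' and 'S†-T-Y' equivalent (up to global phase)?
No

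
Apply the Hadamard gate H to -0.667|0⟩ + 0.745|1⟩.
0.05515|0⟩ - 0.9984|1⟩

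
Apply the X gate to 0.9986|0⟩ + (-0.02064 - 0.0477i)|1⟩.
(-0.02064 - 0.0477i)|0⟩ + 0.9986|1⟩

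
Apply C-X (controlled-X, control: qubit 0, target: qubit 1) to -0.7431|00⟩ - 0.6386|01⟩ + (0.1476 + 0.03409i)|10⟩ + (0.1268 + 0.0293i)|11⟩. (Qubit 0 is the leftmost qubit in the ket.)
-0.7431|00⟩ - 0.6386|01⟩ + (0.1268 + 0.0293i)|10⟩ + (0.1476 + 0.03409i)|11⟩

C-X leaves the control-|0⟩ kets |00⟩, |01⟩ unchanged and applies X to qubit 1 on the control-|1⟩ pair (|10⟩, |11⟩).
X = [[0, 1], [1, 0]].
With a = amp(|10⟩) = (0.1476 + 0.03409i) and b = amp(|11⟩) = (0.1268 + 0.0293i):
new amp(|10⟩) = (1)·b = (0.1268 + 0.0293i)
new amp(|11⟩) = (1)·a = (0.1476 + 0.03409i)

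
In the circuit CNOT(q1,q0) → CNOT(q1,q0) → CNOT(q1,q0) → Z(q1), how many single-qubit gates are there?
1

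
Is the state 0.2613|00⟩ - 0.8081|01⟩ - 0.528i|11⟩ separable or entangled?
Entangled

Writing the state as a|00⟩ + b|01⟩ + c|10⟩ + d|11⟩, it is a product state iff ad − bc = 0.
Here (a, b, c, d) = (0.2613, -0.8081, 0, -0.528i): ad − bc = (0.2613)(-0.528i) − (-0.8081)(0) = -0.138i ≠ 0, so the state is entangled.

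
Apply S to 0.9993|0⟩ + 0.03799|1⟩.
0.9993|0⟩ + 0.03799i|1⟩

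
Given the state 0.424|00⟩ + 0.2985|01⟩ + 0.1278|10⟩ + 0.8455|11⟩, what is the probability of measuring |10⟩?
0.01633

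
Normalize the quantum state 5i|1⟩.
i|1⟩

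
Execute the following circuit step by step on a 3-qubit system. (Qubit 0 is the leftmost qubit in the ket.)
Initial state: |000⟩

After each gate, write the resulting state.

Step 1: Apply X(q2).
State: |001⟩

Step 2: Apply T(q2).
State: (1/√2 + (1/√2)i)|001⟩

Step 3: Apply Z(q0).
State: (1/√2 + (1/√2)i)|001⟩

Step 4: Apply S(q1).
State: (1/√2 + (1/√2)i)|001⟩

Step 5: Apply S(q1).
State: (1/√2 + (1/√2)i)|001⟩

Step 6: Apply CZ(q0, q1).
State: (1/√2 + (1/√2)i)|001⟩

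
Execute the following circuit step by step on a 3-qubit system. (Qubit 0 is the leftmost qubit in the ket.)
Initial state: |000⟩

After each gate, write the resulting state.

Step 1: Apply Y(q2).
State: i|001⟩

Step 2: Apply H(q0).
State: (1/√2)i|001⟩ + (1/√2)i|101⟩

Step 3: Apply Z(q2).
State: -(1/√2)i|001⟩ - (1/√2)i|101⟩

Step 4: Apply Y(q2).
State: -1/√2|000⟩ - 1/√2|100⟩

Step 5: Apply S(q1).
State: -1/√2|000⟩ - 1/√2|100⟩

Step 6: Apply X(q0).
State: -1/√2|000⟩ - 1/√2|100⟩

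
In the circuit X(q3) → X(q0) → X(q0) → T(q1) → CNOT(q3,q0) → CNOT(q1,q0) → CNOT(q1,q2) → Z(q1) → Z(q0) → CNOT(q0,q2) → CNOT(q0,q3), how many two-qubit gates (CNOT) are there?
5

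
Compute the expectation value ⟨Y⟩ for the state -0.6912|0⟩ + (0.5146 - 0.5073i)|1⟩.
0.7013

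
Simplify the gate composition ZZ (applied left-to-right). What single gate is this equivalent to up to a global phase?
I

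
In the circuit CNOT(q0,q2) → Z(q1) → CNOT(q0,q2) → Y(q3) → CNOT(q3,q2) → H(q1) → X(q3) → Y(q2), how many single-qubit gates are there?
5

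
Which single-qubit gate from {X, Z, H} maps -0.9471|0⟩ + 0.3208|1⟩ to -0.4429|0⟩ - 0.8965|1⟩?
H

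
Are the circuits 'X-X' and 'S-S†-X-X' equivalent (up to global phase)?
Yes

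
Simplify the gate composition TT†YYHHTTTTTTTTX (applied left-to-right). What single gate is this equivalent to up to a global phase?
X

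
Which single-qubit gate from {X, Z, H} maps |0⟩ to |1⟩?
X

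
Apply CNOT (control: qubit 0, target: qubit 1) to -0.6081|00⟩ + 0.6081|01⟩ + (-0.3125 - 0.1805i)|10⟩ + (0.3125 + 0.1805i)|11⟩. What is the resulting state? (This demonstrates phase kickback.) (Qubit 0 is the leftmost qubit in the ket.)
-0.6081|00⟩ + 0.6081|01⟩ + (0.3125 + 0.1805i)|10⟩ + (-0.3125 - 0.1805i)|11⟩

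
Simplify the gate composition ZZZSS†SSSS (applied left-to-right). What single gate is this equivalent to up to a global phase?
Z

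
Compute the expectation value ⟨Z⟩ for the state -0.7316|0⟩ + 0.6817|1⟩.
0.07052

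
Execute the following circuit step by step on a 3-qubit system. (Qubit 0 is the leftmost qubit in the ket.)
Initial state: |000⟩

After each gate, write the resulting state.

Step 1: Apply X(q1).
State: |010⟩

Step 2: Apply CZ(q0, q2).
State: |010⟩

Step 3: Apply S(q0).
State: |010⟩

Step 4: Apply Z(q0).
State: |010⟩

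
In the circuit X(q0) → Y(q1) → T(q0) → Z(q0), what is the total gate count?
4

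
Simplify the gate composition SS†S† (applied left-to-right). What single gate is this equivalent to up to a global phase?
S†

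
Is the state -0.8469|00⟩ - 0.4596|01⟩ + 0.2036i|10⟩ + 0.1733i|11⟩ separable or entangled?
Entangled

Writing the state as a|00⟩ + b|01⟩ + c|10⟩ + d|11⟩, it is a product state iff ad − bc = 0.
Here (a, b, c, d) = (-0.8469, -0.4596, 0.2036i, 0.1733i): ad − bc = (-0.8469)(0.1733i) − (-0.4596)(0.2036i) = -0.05319i ≠ 0, so the state is entangled.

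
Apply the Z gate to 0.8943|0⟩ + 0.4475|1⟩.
0.8943|0⟩ - 0.4475|1⟩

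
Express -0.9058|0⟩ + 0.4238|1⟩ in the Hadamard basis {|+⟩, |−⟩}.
-0.3408|+⟩ - 0.9402|−⟩

With |ψ⟩ = α|0⟩ + β|1⟩, the Hadamard-basis coefficients are ⟨+|ψ⟩ = (α + β)/√2 and ⟨−|ψ⟩ = (α − β)/√2.
Here α = -0.9058, β = 0.4238: (α + β)/√2 = -0.3408, (α − β)/√2 = -0.9402.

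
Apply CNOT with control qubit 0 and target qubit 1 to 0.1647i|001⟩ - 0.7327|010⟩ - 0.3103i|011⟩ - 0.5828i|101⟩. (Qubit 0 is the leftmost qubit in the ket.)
0.1647i|001⟩ - 0.7327|010⟩ - 0.3103i|011⟩ - 0.5828i|111⟩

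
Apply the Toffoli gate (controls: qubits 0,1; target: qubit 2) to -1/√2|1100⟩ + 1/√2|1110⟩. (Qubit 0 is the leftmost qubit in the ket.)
1/√2|1100⟩ - 1/√2|1110⟩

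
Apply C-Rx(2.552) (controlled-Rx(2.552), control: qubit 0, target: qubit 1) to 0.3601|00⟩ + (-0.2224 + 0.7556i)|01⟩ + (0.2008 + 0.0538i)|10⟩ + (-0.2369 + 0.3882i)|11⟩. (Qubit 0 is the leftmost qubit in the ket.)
0.3601|00⟩ + (-0.2224 + 0.7556i)|01⟩ + (0.4298 + 0.2423i)|10⟩ + (-0.01735 - 0.07935i)|11⟩

C-Rx(2.552) leaves the control-|0⟩ kets |00⟩, |01⟩ unchanged and applies Rx(2.552) to qubit 1 on the control-|1⟩ pair (|10⟩, |11⟩).
Rx(2.552) = [[cos(θ/2), −i·sin(θ/2)], [−i·sin(θ/2), cos(θ/2)]]; θ = 2.552, cos(θ/2) ≈ 0.290545, sin(θ/2) ≈ 0.956861.
With a = amp(|10⟩) = (0.2008 + 0.0538i) and b = amp(|11⟩) = (-0.2369 + 0.3882i):
new amp(|10⟩) = (0.290545)·a + (-0.956861i)·b = (0.4298 + 0.2423i)
new amp(|11⟩) = (-0.956861i)·a + (0.290545)·b = (-0.01735 - 0.07935i)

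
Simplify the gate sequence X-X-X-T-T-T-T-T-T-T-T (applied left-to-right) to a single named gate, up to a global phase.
X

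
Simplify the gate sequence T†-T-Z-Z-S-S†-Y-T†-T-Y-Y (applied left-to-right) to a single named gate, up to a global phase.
Y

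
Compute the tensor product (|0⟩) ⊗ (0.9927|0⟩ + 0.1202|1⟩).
0.9927|00⟩ + 0.1202|01⟩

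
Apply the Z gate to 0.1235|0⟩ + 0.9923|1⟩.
0.1235|0⟩ - 0.9923|1⟩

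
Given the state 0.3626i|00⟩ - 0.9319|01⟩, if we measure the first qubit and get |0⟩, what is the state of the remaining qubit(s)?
0.3626i|0⟩ - 0.9319|1⟩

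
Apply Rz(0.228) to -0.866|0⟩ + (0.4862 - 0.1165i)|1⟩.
(-0.8604 + 0.09851i)|0⟩ + (0.4963 - 0.06044i)|1⟩

Rz(0.228) = [[e^(−iθ/2), 0], [0, e^(iθ/2)]] with e^(±iθ/2) = cos(θ/2) ± i·sin(θ/2); θ = 0.228, cos(θ/2) ≈ 0.993509, sin(θ/2) ≈ 0.113753.
With a = amp(|0⟩) = -0.866 and b = amp(|1⟩) = (0.4862 - 0.1165i):
new amp(|0⟩) = (0.993509 - 0.113753i)·a = (-0.8604 + 0.09851i)
new amp(|1⟩) = (0.993509 + 0.113753i)·b = (0.4963 - 0.06044i)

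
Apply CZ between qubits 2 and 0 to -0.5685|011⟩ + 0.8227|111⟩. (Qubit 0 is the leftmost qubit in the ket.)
-0.5685|011⟩ - 0.8227|111⟩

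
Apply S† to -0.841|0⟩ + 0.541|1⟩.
-0.841|0⟩ - 0.541i|1⟩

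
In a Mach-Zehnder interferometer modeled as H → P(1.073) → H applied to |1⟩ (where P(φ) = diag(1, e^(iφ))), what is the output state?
(0.2613 - 0.4393i)|0⟩ + (0.7387 + 0.4393i)|1⟩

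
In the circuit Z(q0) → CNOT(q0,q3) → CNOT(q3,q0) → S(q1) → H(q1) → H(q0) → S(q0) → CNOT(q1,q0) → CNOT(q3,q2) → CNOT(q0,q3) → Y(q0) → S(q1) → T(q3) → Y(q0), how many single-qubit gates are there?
9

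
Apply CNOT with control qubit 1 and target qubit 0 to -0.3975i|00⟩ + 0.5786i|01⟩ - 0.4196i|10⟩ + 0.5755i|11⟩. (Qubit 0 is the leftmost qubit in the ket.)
-0.3975i|00⟩ + 0.5755i|01⟩ - 0.4196i|10⟩ + 0.5786i|11⟩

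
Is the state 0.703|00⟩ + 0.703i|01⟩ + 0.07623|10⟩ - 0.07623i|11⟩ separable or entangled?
Entangled

Writing the state as a|00⟩ + b|01⟩ + c|10⟩ + d|11⟩, it is a product state iff ad − bc = 0.
Here (a, b, c, d) = (0.703, 0.703i, 0.07623, -0.07623i): ad − bc = (0.703)(-0.07623i) − (0.703i)(0.07623) = -0.1072i ≠ 0, so the state is entangled.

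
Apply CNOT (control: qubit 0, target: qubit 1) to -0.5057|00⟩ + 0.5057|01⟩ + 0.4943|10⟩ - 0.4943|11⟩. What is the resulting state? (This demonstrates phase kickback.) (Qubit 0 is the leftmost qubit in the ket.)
-0.5057|00⟩ + 0.5057|01⟩ - 0.4943|10⟩ + 0.4943|11⟩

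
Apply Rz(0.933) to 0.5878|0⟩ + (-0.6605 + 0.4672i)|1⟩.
(0.525 - 0.2644i)|0⟩ + (-0.8001 + 0.1202i)|1⟩

Rz(0.933) = [[e^(−iθ/2), 0], [0, e^(iθ/2)]] with e^(±iθ/2) = cos(θ/2) ± i·sin(θ/2); θ = 0.933, cos(θ/2) ≈ 0.893148, sin(θ/2) ≈ 0.449763.
With a = amp(|0⟩) = 0.5878 and b = amp(|1⟩) = (-0.6605 + 0.4672i):
new amp(|0⟩) = (0.893148 - 0.449763i)·a = (0.525 - 0.2644i)
new amp(|1⟩) = (0.893148 + 0.449763i)·b = (-0.8001 + 0.1202i)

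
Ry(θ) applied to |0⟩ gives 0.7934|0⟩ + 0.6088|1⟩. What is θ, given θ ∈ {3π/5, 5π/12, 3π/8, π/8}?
5π/12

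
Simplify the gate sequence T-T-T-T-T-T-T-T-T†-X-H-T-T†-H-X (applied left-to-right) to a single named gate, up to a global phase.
T†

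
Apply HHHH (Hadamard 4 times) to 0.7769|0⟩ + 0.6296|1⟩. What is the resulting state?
0.7769|0⟩ + 0.6296|1⟩

H² = I, so an even number of Hadamards cancels: H^4 = I and the state is unchanged.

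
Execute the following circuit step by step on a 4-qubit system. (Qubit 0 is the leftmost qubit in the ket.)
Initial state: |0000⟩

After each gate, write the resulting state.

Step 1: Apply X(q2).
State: |0010⟩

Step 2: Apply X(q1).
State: |0110⟩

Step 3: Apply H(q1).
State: 1/√2|0010⟩ - 1/√2|0110⟩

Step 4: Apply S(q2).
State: (1/√2)i|0010⟩ - (1/√2)i|0110⟩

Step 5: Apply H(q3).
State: (1/2)i|0010⟩ + (1/2)i|0011⟩ - (1/2)i|0110⟩ - (1/2)i|0111⟩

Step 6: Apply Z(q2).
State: -(1/2)i|0010⟩ - (1/2)i|0011⟩ + (1/2)i|0110⟩ + (1/2)i|0111⟩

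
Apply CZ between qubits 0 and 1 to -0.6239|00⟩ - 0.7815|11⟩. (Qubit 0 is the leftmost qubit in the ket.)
-0.6239|00⟩ + 0.7815|11⟩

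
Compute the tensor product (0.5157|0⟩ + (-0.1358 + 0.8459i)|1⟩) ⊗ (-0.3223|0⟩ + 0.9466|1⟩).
-0.1662|00⟩ + 0.4882|01⟩ + (0.04377 - 0.2726i)|10⟩ + (-0.1285 + 0.8007i)|11⟩

amp(|b₁b₂…⟩) = product of the factor amplitudes for bits b₁, b₂, …; only kets whose every factor amplitude is nonzero survive.
|00⟩: (0.5157)(-0.3223) = -0.1662
|01⟩: (0.5157)(0.9466) = 0.4882
|10⟩: (-0.1358 + 0.8459i)(-0.3223) = (0.04377 - 0.2726i)
|11⟩: (-0.1358 + 0.8459i)(0.9466) = (-0.1285 + 0.8007i)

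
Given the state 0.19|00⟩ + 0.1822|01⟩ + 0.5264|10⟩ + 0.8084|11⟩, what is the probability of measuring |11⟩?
0.6535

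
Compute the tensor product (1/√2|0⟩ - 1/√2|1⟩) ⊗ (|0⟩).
1/√2|00⟩ - 1/√2|10⟩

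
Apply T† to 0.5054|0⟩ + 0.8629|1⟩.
0.5054|0⟩ + (0.6102 - 0.6102i)|1⟩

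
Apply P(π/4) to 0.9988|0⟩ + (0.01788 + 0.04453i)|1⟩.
0.9988|0⟩ + (-0.01884 + 0.04413i)|1⟩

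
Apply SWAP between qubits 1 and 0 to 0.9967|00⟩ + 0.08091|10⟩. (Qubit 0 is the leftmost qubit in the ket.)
0.9967|00⟩ + 0.08091|01⟩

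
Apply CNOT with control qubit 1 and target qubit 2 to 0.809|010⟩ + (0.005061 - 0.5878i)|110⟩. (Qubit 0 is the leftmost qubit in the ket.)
0.809|011⟩ + (0.005061 - 0.5878i)|111⟩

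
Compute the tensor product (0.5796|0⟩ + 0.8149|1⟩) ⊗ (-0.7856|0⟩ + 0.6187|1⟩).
-0.4553|00⟩ + 0.3586|01⟩ - 0.6402|10⟩ + 0.5042|11⟩

amp(|b₁b₂…⟩) = product of the factor amplitudes for bits b₁, b₂, …; only kets whose every factor amplitude is nonzero survive.
|00⟩: (0.5796)(-0.7856) = -0.4553
|01⟩: (0.5796)(0.6187) = 0.3586
|10⟩: (0.8149)(-0.7856) = -0.6402
|11⟩: (0.8149)(0.6187) = 0.5042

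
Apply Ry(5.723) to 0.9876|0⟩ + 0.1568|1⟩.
-0.9925|0⟩ + 0.1223|1⟩

Ry(5.723) = [[cos(θ/2), −sin(θ/2)], [sin(θ/2), cos(θ/2)]]; θ = 5.723, cos(θ/2) ≈ -0.96103, sin(θ/2) ≈ 0.276445.
With a = amp(|0⟩) = 0.9876 and b = amp(|1⟩) = 0.1568:
new amp(|0⟩) = (-0.96103)·a + (-0.276445)·b = -0.9925
new amp(|1⟩) = (0.276445)·a + (-0.96103)·b = 0.1223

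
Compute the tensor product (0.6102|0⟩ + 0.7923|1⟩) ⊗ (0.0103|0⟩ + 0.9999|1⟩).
0.006285|00⟩ + 0.6101|01⟩ + 0.008161|10⟩ + 0.7922|11⟩

amp(|b₁b₂…⟩) = product of the factor amplitudes for bits b₁, b₂, …; only kets whose every factor amplitude is nonzero survive.
|00⟩: (0.6102)(0.0103) = 0.006285
|01⟩: (0.6102)(0.9999) = 0.6101
|10⟩: (0.7923)(0.0103) = 0.008161
|11⟩: (0.7923)(0.9999) = 0.7922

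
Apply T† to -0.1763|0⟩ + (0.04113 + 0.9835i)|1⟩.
-0.1763|0⟩ + (0.7245 + 0.6664i)|1⟩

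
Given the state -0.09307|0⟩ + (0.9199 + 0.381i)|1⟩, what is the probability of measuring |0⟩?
0.008662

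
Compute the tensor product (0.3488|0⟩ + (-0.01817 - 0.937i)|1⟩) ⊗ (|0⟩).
0.3488|00⟩ + (-0.01817 - 0.937i)|10⟩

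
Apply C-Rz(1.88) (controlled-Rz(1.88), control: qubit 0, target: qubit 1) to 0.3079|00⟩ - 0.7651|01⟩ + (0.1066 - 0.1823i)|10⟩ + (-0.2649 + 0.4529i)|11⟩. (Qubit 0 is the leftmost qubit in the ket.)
0.3079|00⟩ - 0.7651|01⟩ + (-0.08435 - 0.1936i)|10⟩ + (-0.522 + 0.05319i)|11⟩

C-Rz(1.88) leaves the control-|0⟩ kets |00⟩, |01⟩ unchanged and applies Rz(1.88) to qubit 1 on the control-|1⟩ pair (|10⟩, |11⟩).
Rz(1.88) = [[e^(−iθ/2), 0], [0, e^(iθ/2)]] with e^(±iθ/2) = cos(θ/2) ± i·sin(θ/2); θ = 1.88, cos(θ/2) ≈ 0.589788, sin(θ/2) ≈ 0.807558.
With a = amp(|10⟩) = (0.1066 - 0.1823i) and b = amp(|11⟩) = (-0.2649 + 0.4529i):
new amp(|10⟩) = (0.589788 - 0.807558i)·a = (-0.08435 - 0.1936i)
new amp(|11⟩) = (0.589788 + 0.807558i)·b = (-0.522 + 0.05319i)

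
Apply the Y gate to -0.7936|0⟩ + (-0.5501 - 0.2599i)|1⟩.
(-0.2599 + 0.5501i)|0⟩ - 0.7936i|1⟩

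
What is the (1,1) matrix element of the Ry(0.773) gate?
0.9262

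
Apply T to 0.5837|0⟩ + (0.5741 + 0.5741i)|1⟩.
0.5837|0⟩ + 0.8119i|1⟩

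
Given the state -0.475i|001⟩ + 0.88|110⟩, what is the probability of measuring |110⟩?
0.7744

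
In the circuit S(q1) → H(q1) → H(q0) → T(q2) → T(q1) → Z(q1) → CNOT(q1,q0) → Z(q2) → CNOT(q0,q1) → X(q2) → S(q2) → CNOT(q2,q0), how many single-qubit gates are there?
9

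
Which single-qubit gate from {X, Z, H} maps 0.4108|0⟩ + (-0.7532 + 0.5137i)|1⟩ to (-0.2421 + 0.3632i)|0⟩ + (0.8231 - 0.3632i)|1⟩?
H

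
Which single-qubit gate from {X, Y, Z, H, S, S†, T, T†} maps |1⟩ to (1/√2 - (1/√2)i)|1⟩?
T†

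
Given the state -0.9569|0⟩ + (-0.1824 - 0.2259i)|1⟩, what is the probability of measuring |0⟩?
0.9157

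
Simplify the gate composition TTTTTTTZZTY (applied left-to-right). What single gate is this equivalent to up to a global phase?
Y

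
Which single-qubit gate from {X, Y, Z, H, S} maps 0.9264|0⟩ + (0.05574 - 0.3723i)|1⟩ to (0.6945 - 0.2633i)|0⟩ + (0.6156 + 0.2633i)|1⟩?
H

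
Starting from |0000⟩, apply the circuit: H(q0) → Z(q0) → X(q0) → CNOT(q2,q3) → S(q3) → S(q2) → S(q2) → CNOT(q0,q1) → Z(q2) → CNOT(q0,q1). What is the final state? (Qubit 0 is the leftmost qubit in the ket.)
-1/√2|0000⟩ + 1/√2|1000⟩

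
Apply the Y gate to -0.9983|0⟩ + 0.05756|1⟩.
-0.05756i|0⟩ - 0.9983i|1⟩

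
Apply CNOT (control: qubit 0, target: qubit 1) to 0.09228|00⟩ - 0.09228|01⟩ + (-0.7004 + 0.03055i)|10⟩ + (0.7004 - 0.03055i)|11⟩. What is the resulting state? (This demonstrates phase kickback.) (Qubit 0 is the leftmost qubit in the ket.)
0.09228|00⟩ - 0.09228|01⟩ + (0.7004 - 0.03055i)|10⟩ + (-0.7004 + 0.03055i)|11⟩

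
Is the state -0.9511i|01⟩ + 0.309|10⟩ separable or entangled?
Entangled

Writing the state as a|00⟩ + b|01⟩ + c|10⟩ + d|11⟩, it is a product state iff ad − bc = 0.
Here (a, b, c, d) = (0, -0.9511i, 0.309, 0): ad − bc = (0)(0) − (-0.9511i)(0.309) = 0.2939i ≠ 0, so the state is entangled.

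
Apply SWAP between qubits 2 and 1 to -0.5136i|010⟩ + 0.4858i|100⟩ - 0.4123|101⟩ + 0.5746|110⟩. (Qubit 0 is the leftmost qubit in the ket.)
-0.5136i|001⟩ + 0.4858i|100⟩ + 0.5746|101⟩ - 0.4123|110⟩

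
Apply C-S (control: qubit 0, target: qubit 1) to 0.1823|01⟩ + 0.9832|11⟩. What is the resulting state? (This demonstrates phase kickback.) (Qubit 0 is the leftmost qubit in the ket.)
0.1823|01⟩ + 0.9832i|11⟩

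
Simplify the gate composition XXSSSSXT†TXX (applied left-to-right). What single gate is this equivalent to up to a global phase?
X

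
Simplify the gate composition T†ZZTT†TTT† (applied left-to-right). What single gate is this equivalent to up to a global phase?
I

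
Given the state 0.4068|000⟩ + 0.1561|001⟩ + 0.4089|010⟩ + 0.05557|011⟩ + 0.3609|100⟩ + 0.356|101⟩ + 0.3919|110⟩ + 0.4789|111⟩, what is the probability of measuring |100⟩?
0.1302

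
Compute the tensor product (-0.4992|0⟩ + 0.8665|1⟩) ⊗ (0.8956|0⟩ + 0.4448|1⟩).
-0.4471|00⟩ - 0.222|01⟩ + 0.776|10⟩ + 0.3854|11⟩

amp(|b₁b₂…⟩) = product of the factor amplitudes for bits b₁, b₂, …; only kets whose every factor amplitude is nonzero survive.
|00⟩: (-0.4992)(0.8956) = -0.4471
|01⟩: (-0.4992)(0.4448) = -0.222
|10⟩: (0.8665)(0.8956) = 0.776
|11⟩: (0.8665)(0.4448) = 0.3854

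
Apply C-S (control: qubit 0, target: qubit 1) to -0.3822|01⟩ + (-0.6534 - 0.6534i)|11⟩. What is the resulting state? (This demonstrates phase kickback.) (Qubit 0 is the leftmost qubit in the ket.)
-0.3822|01⟩ + (0.6534 - 0.6534i)|11⟩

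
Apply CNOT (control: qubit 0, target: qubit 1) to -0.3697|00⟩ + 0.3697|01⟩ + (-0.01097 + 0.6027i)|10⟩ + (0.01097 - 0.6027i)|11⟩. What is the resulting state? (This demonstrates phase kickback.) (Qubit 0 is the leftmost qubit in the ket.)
-0.3697|00⟩ + 0.3697|01⟩ + (0.01097 - 0.6027i)|10⟩ + (-0.01097 + 0.6027i)|11⟩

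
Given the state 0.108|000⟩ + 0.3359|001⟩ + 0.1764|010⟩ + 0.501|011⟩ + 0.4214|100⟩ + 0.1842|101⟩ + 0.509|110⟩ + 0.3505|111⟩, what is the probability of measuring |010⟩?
0.03112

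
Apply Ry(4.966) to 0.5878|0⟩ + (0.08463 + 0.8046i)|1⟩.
(-0.5167 - 0.4924i)|0⟩ + (0.2928 - 0.6363i)|1⟩

Ry(4.966) = [[cos(θ/2), −sin(θ/2)], [sin(θ/2), cos(θ/2)]]; θ = 4.966, cos(θ/2) ≈ -0.790854, sin(θ/2) ≈ 0.612004.
With a = amp(|0⟩) = 0.5878 and b = amp(|1⟩) = (0.08463 + 0.8046i):
new amp(|0⟩) = (-0.790854)·a + (-0.612004)·b = (-0.5167 - 0.4924i)
new amp(|1⟩) = (0.612004)·a + (-0.790854)·b = (0.2928 - 0.6363i)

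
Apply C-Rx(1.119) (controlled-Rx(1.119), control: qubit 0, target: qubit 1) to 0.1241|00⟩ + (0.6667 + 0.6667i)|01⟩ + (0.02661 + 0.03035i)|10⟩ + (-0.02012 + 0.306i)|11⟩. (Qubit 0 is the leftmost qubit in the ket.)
0.1241|00⟩ + (0.6667 + 0.6667i)|01⟩ + (0.185 + 0.0364i)|10⟩ + (-0.0009435 + 0.2452i)|11⟩

C-Rx(1.119) leaves the control-|0⟩ kets |00⟩, |01⟩ unchanged and applies Rx(1.119) to qubit 1 on the control-|1⟩ pair (|10⟩, |11⟩).
Rx(1.119) = [[cos(θ/2), −i·sin(θ/2)], [−i·sin(θ/2), cos(θ/2)]]; θ = 1.119, cos(θ/2) ≈ 0.847521, sin(θ/2) ≈ 0.530763.
With a = amp(|10⟩) = (0.02661 + 0.03035i) and b = amp(|11⟩) = (-0.02012 + 0.306i):
new amp(|10⟩) = (0.847521)·a + (-0.530763i)·b = (0.185 + 0.0364i)
new amp(|11⟩) = (-0.530763i)·a + (0.847521)·b = (-0.0009435 + 0.2452i)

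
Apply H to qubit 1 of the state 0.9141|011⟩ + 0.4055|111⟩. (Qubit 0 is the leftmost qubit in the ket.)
0.6464|001⟩ - 0.6464|011⟩ + 0.2867|101⟩ - 0.2867|111⟩

H on qubit 1 mixes each pair of kets that differ only in qubit 1: amplitudes (a, b) of (|…0…⟩, |…1…⟩) become ((a + b)/√2, (a − b)/√2). Kets absent from the input have amplitude 0.
(|001⟩, |011⟩): (a, b) = (0, 0.9141) → (0.6464, -0.6464)
(|101⟩, |111⟩): (a, b) = (0, 0.4055) → (0.2867, -0.2867)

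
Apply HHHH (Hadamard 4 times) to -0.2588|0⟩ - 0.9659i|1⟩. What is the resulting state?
-0.2588|0⟩ - 0.9659i|1⟩

H² = I, so an even number of Hadamards cancels: H^4 = I and the state is unchanged.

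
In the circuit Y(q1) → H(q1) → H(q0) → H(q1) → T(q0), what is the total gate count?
5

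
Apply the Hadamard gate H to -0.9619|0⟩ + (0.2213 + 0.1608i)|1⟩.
(-0.5237 + 0.1137i)|0⟩ + (-0.8366 - 0.1137i)|1⟩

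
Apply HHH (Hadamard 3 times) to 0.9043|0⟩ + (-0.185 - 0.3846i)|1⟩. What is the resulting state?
(0.5086 - 0.272i)|0⟩ + (0.7703 + 0.272i)|1⟩

H² = I, so H^3 = H: a single Hadamard. With (a, b) = (0.9043, (-0.185 - 0.3846i)), H gives ((a + b)/√2, (a − b)/√2) = ((0.5086 - 0.272i), (0.7703 + 0.272i)).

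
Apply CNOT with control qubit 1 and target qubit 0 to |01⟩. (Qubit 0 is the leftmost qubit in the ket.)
|11⟩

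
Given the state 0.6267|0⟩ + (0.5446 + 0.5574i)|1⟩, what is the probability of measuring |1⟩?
0.6073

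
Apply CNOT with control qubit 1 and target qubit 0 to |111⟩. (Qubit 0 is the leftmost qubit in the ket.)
|011⟩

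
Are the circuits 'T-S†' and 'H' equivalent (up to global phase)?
No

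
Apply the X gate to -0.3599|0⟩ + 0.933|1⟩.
0.933|0⟩ - 0.3599|1⟩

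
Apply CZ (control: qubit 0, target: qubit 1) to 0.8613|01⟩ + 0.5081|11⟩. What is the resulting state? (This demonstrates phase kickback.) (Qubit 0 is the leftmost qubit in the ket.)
0.8613|01⟩ - 0.5081|11⟩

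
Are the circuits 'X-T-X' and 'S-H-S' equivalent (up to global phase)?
No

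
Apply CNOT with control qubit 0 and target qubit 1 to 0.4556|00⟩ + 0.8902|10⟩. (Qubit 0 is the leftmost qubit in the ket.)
0.4556|00⟩ + 0.8902|11⟩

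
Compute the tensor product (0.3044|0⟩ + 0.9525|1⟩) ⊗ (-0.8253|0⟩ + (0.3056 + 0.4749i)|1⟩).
-0.2512|00⟩ + (0.09302 + 0.1446i)|01⟩ - 0.7861|10⟩ + (0.2911 + 0.4523i)|11⟩

amp(|b₁b₂…⟩) = product of the factor amplitudes for bits b₁, b₂, …; only kets whose every factor amplitude is nonzero survive.
|00⟩: (0.3044)(-0.8253) = -0.2512
|01⟩: (0.3044)(0.3056 + 0.4749i) = (0.09302 + 0.1446i)
|10⟩: (0.9525)(-0.8253) = -0.7861
|11⟩: (0.9525)(0.3056 + 0.4749i) = (0.2911 + 0.4523i)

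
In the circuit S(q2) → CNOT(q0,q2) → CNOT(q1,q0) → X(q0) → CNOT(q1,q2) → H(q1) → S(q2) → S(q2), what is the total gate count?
8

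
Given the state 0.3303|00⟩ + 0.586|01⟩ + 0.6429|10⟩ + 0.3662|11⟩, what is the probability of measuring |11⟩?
0.1341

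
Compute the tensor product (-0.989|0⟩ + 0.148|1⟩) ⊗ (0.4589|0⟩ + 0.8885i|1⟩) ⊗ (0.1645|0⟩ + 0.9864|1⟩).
-0.07466|000⟩ - 0.4477|001⟩ - 0.1446i|010⟩ - 0.8668i|011⟩ + 0.01117|100⟩ + 0.06699|101⟩ + 0.02163i|110⟩ + 0.1297i|111⟩

amp(|b₁b₂…⟩) = product of the factor amplitudes for bits b₁, b₂, …; only kets whose every factor amplitude is nonzero survive.
|000⟩: (-0.989)(0.4589)(0.1645) = -0.07466
|001⟩: (-0.989)(0.4589)(0.9864) = -0.4477
|010⟩: (-0.989)(0.8885i)(0.1645) = -0.1446i
|011⟩: (-0.989)(0.8885i)(0.9864) = -0.8668i
|100⟩: (0.148)(0.4589)(0.1645) = 0.01117
|101⟩: (0.148)(0.4589)(0.9864) = 0.06699
|110⟩: (0.148)(0.8885i)(0.1645) = 0.02163i
|111⟩: (0.148)(0.8885i)(0.9864) = 0.1297i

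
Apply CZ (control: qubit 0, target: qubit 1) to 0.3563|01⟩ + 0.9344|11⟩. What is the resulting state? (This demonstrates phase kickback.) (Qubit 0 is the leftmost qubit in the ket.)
0.3563|01⟩ - 0.9344|11⟩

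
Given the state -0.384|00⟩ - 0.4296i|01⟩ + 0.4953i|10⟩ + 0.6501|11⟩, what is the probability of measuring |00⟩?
0.1475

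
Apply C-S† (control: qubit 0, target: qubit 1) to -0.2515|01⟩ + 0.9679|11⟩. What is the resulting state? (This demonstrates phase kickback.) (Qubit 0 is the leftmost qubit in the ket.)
-0.2515|01⟩ - 0.9679i|11⟩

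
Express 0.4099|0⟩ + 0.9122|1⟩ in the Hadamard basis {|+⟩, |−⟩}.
0.9349|+⟩ - 0.3552|−⟩

With |ψ⟩ = α|0⟩ + β|1⟩, the Hadamard-basis coefficients are ⟨+|ψ⟩ = (α + β)/√2 and ⟨−|ψ⟩ = (α − β)/√2.
Here α = 0.4099, β = 0.9122: (α + β)/√2 = 0.9349, (α − β)/√2 = -0.3552.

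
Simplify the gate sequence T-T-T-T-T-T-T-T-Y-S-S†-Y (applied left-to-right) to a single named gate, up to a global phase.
I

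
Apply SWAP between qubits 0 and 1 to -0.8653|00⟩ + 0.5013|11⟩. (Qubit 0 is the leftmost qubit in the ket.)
-0.8653|00⟩ + 0.5013|11⟩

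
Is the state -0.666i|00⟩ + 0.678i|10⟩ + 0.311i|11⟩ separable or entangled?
Entangled

Writing the state as a|00⟩ + b|01⟩ + c|10⟩ + d|11⟩, it is a product state iff ad − bc = 0.
Here (a, b, c, d) = (-0.666i, 0, 0.678i, 0.311i): ad − bc = (-0.666i)(0.311i) − (0)(0.678i) = 0.2071 ≠ 0, so the state is entangled.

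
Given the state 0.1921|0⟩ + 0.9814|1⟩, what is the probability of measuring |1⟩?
0.9631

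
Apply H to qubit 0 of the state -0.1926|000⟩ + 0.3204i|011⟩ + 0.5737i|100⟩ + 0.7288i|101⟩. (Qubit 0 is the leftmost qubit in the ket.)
(-0.1362 + 0.4057i)|000⟩ + 0.5153i|001⟩ + 0.2266i|011⟩ + (-0.1362 - 0.4057i)|100⟩ - 0.5153i|101⟩ + 0.2266i|111⟩

H on qubit 0 mixes each pair of kets that differ only in qubit 0: amplitudes (a, b) of (|…0…⟩, |…1…⟩) become ((a + b)/√2, (a − b)/√2). Kets absent from the input have amplitude 0.
(|000⟩, |100⟩): (a, b) = (-0.1926, 0.5737i) → ((-0.1362 + 0.4057i), (-0.1362 - 0.4057i))
(|001⟩, |101⟩): (a, b) = (0, 0.7288i) → (0.5153i, -0.5153i)
(|011⟩, |111⟩): (a, b) = (0.3204i, 0) → (0.2266i, 0.2266i)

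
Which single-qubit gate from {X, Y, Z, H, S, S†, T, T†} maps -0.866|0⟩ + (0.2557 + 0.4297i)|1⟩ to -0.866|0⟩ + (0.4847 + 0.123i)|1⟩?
T†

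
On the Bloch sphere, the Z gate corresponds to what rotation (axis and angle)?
Rotation by π around the z-axis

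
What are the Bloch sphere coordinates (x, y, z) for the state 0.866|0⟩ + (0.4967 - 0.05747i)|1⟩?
(0.8603, -0.09954, 0.4999)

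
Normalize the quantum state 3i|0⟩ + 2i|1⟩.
0.8321i|0⟩ + 0.5547i|1⟩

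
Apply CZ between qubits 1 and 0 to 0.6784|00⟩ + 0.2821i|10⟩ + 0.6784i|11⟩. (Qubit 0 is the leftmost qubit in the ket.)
0.6784|00⟩ + 0.2821i|10⟩ - 0.6784i|11⟩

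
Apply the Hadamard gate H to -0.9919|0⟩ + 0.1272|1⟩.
-0.6114|0⟩ - 0.7913|1⟩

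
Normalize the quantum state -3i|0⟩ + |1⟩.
-0.9487i|0⟩ + 0.3162|1⟩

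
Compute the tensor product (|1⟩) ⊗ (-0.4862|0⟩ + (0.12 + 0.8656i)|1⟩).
-0.4862|10⟩ + (0.12 + 0.8656i)|11⟩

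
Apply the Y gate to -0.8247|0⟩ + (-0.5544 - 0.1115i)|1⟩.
(-0.1115 + 0.5544i)|0⟩ - 0.8247i|1⟩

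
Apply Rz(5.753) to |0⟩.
(-0.9651 - 0.262i)|0⟩

Rz(5.753) = [[e^(−iθ/2), 0], [0, e^(iθ/2)]] with e^(±iθ/2) = cos(θ/2) ± i·sin(θ/2); θ = 5.753, cos(θ/2) ≈ -0.965068, sin(θ/2) ≈ 0.261999.
With a = amp(|0⟩) = 1 and b = amp(|1⟩) = 0:
new amp(|0⟩) = (-0.965068 - 0.261999i)·a = (-0.9651 - 0.262i)
new amp(|1⟩) = (-0.965068 + 0.261999i)·b = 0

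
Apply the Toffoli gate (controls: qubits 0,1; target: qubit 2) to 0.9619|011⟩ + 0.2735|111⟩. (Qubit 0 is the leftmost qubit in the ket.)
0.9619|011⟩ + 0.2735|110⟩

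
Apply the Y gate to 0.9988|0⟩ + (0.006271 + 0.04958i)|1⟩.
(0.04958 - 0.006271i)|0⟩ + 0.9988i|1⟩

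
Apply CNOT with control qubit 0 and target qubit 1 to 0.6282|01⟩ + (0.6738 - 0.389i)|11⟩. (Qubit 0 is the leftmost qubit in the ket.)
0.6282|01⟩ + (0.6738 - 0.389i)|10⟩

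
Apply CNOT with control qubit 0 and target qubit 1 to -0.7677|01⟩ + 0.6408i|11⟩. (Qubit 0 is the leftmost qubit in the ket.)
-0.7677|01⟩ + 0.6408i|10⟩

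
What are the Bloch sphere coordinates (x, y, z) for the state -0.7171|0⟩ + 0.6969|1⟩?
(-0.9995, 0, 0.02856)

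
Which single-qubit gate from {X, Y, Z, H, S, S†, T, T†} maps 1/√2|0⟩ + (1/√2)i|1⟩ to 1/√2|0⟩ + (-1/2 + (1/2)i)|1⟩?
T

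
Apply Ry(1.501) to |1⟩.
-0.682|0⟩ + 0.7313|1⟩

Ry(1.501) = [[cos(θ/2), −sin(θ/2)], [sin(θ/2), cos(θ/2)]]; θ = 1.501, cos(θ/2) ≈ 0.731348, sin(θ/2) ≈ 0.682005.
With a = amp(|0⟩) = 0 and b = amp(|1⟩) = 1:
new amp(|0⟩) = (0.731348)·a + (-0.682005)·b = -0.682
new amp(|1⟩) = (0.682005)·a + (0.731348)·b = 0.7313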